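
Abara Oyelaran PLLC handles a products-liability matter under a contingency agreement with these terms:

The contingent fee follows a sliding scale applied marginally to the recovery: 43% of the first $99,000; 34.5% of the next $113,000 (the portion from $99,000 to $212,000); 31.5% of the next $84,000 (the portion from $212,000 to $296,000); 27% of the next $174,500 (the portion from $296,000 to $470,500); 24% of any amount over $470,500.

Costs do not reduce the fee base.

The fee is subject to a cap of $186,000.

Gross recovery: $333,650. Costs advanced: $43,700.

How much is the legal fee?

Fee base is the gross recovery, $333,650; costs are reimbursed separately.
First $99,000 at 43% = $42,570.00
Next $113,000 at 34.5% = $38,985.00
Next $84,000 at 31.5% = $26,460.00
Remaining $37,650 at 27% = $10,165.50
Fee: $42,570.00 + $38,985.00 + $26,460.00 + $10,165.50 = $118,180.50
$118,180.50 is under the $186,000 cap.

$118,180.50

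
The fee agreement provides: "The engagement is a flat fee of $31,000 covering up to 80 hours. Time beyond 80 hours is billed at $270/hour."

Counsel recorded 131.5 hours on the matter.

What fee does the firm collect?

$44,905.00

Flat fee: $31,000.00
Excess hours: 131.5 − 80 = 51.5
Overrun: 51.5 × $270 = $13,905.00
Total: $31,000.00 + $13,905.00 = $44,905.00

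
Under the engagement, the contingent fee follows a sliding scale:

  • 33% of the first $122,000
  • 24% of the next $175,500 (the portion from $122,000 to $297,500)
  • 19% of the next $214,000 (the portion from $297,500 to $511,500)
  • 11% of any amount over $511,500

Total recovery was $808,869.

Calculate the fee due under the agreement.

First $122,000 at 33% = $40,260.00
Next $175,500 at 24% = $42,120.00
Next $214,000 at 19% = $40,660.00
Remaining $297,369 at 11% = $32,710.59
Fee: $40,260.00 + $42,120.00 + $40,660.00 + $32,710.59 = $155,750.59

$155,750.59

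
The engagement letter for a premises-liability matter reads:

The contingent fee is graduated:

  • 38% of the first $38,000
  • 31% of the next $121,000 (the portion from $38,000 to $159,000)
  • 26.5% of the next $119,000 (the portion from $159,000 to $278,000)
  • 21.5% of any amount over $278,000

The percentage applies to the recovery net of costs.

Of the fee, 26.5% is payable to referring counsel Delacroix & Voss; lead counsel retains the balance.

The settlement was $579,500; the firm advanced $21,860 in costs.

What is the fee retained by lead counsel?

Fee base (net of costs): $579,500 − $21,860 = $557,640
First $38,000 at 38% = $14,440.00
Next $121,000 at 31% = $37,510.00
Next $119,000 at 26.5% = $31,535.00
Remaining $279,640 at 21.5% = $60,122.60
Fee: $14,440.00 + $37,510.00 + $31,535.00 + $60,122.60 = $143,607.60
Referral share: 26.5% of $143,607.60 = $38,056.01; lead counsel retains $143,607.60 − $38,056.01 = $105,551.59.

$105,551.59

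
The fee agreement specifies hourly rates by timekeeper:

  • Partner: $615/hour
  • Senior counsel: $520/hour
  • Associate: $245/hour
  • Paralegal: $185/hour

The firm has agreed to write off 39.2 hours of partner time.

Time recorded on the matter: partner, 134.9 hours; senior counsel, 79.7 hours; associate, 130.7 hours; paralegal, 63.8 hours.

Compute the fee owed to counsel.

$144,124.00

Partner: 134.9 × $615 = $82,963.50
Senior counsel: 79.7 × $520 = $41,444.00
Associate: 130.7 × $245 = $32,021.50
Paralegal: 63.8 × $185 = $11,803.00
Subtotal: $168,232.00
Write-off: 39.2 × $615 = $24,108.00
Total: $168,232.00 − $24,108.00 = $144,124.00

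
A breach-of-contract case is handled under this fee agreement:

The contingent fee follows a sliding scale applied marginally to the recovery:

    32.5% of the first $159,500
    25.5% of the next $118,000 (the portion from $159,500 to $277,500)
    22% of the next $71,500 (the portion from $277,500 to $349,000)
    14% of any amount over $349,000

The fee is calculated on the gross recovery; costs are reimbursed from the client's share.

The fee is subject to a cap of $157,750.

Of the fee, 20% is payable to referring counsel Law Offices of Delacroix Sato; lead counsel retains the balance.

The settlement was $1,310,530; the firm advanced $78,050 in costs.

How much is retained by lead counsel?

Fee base is the gross recovery, $1,310,530; costs are reimbursed separately.
First $159,500 at 32.5% = $51,837.50
Next $118,000 at 25.5% = $30,090.00
Next $71,500 at 22% = $15,730.00
Remaining $961,530 at 14% = $134,614.20
Fee: $51,837.50 + $30,090.00 + $15,730.00 + $134,614.20 = $232,271.70
$232,271.70 exceeds the $157,750 cap, so the fee is capped at $157,750.00.
Referral share: 20% of $157,750.00 = $31,550.00; lead counsel retains $157,750.00 − $31,550.00 = $126,200.00.

$126,200.00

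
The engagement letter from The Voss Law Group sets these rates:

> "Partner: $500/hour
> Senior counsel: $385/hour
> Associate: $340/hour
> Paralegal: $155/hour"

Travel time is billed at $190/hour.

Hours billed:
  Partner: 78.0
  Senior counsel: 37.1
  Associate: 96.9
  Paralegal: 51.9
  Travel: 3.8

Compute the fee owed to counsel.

Partner: 78.0 × $500 = $39,000.00
Senior counsel: 37.1 × $385 = $14,283.50
Associate: 96.9 × $340 = $32,946.00
Paralegal: 51.9 × $155 = $8,044.50
Subtotal: $39,000.00 + $14,283.50 + $32,946.00 + $8,044.50 = $94,274.00
Travel: 3.8 × $190 = $722.00
Total: $94,274.00 + $722.00 = $94,996.00

$94,996.00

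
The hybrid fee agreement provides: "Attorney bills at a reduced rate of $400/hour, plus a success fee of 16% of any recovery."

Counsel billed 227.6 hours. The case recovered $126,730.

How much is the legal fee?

$111,316.80

Hourly: 227.6 × $400 = $91,040.00
Success fee: 16% of $126,730 = $20,276.80
Total: $91,040.00 + $20,276.80 = $111,316.80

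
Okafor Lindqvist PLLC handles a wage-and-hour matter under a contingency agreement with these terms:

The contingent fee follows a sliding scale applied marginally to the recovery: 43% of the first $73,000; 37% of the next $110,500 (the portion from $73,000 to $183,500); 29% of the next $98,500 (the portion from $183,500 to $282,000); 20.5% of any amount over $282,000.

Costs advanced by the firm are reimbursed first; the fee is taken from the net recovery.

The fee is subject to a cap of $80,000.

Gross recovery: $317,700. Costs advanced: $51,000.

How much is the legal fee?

$80,000.00

Fee base (net of costs): $317,700 − $51,000 = $266,700
First $73,000 at 43% = $31,390.00
Next $110,500 at 37% = $40,885.00
Remaining $83,200 at 29% = $24,128.00
Fee: $31,390.00 + $40,885.00 + $24,128.00 = $96,403.00
$96,403.00 exceeds the $80,000 cap, so the fee is capped at $80,000.00.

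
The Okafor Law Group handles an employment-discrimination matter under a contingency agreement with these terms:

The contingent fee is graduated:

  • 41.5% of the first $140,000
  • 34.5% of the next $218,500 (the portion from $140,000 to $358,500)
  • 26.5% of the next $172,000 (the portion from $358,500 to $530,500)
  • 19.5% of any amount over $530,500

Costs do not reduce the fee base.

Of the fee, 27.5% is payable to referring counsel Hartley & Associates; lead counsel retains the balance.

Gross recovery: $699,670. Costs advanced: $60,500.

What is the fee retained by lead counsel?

$153,736.72

Fee base is the gross recovery, $699,670; costs are reimbursed separately.
First $140,000 at 41.5% = $58,100.00
Next $218,500 at 34.5% = $75,382.50
Next $172,000 at 26.5% = $45,580.00
Remaining $169,170 at 19.5% = $32,988.15
Fee: $58,100.00 + $75,382.50 + $45,580.00 + $32,988.15 = $212,050.65
Referral share: 27.5% of $212,050.65 = $58,313.93; lead counsel retains $212,050.65 − $58,313.93 = $153,736.72.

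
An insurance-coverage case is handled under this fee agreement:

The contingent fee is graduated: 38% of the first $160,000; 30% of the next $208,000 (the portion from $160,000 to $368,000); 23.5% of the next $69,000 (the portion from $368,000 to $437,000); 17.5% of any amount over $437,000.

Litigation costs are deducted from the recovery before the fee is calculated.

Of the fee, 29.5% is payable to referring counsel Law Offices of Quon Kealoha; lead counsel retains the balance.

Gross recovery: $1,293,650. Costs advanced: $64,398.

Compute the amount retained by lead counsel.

$196,031.67

Fee base (net of costs): $1,293,650 − $64,398 = $1,229,252
First $160,000 at 38% = $60,800.00
Next $208,000 at 30% = $62,400.00
Next $69,000 at 23.5% = $16,215.00
Remaining $792,252 at 17.5% = $138,644.10
Fee: $60,800.00 + $62,400.00 + $16,215.00 + $138,644.10 = $278,059.10
Referral share: 29.5% of $278,059.10 = $82,027.43; lead counsel retains $278,059.10 − $82,027.43 = $196,031.67.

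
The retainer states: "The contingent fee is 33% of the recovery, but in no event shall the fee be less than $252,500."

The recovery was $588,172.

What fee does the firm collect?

$252,500.00

33% of $588,172 = $194,096.76
That is below the $252,500 minimum, so the minimum applies.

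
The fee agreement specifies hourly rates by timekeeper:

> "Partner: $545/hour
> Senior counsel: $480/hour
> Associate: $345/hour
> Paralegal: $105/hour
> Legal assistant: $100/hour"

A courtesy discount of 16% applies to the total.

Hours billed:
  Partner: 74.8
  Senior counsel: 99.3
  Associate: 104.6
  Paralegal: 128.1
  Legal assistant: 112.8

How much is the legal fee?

Partner: 74.8 × $545 = $40,766.00
Senior counsel: 99.3 × $480 = $47,664.00
Associate: 104.6 × $345 = $36,087.00
Paralegal: 128.1 × $105 = $13,450.50
Legal assistant: 112.8 × $100 = $11,280.00
Subtotal: $149,247.50
Less 16% discount: −$23,879.60
Total: $149,247.50 − $23,879.60 = $125,367.90

$125,367.90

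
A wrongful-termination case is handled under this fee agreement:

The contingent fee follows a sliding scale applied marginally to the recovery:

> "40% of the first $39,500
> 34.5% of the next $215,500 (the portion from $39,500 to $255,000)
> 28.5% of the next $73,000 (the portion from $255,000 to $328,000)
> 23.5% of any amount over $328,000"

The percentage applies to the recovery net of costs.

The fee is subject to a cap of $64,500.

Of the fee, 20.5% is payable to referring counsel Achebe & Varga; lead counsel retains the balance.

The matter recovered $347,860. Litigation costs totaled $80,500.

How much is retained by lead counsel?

$51,277.50

Fee base (net of costs): $347,860 − $80,500 = $267,360
First $39,500 at 40% = $15,800.00
Next $215,500 at 34.5% = $74,347.50
Remaining $12,360 at 28.5% = $3,522.60
Fee: $15,800.00 + $74,347.50 + $3,522.60 = $93,670.10
$93,670.10 exceeds the $64,500 cap, so the fee is capped at $64,500.00.
Referral share: 20.5% of $64,500.00 = $13,222.50; lead counsel retains $64,500.00 − $13,222.50 = $51,277.50.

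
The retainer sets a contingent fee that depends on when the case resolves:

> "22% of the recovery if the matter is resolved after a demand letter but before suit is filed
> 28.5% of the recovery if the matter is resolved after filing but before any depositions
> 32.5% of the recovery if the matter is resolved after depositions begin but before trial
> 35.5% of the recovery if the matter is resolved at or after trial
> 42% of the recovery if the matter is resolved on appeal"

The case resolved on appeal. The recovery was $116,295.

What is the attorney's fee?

The matter resolved on appeal, so the 42% rate applies.
$116,295 × 42% = $48,843.90

$48,843.90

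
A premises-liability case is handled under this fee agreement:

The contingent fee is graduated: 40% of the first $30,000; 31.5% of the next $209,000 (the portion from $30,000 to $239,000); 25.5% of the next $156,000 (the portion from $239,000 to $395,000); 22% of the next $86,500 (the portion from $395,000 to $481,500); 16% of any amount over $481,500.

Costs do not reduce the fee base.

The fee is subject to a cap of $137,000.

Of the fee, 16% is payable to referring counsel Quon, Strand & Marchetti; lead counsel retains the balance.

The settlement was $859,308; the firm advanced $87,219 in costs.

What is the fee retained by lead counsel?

$115,080.00

Fee base is the gross recovery, $859,308; costs are reimbursed separately.
First $30,000 at 40% = $12,000.00
Next $209,000 at 31.5% = $65,835.00
Next $156,000 at 25.5% = $39,780.00
Next $86,500 at 22% = $19,030.00
Remaining $377,808 at 16% = $60,449.28
Fee: $12,000.00 + $65,835.00 + $39,780.00 + $19,030.00 + $60,449.28 = $197,094.28
$197,094.28 exceeds the $137,000 cap, so the fee is capped at $137,000.00.
Referral share: 16% of $137,000.00 = $21,920.00; lead counsel retains $137,000.00 − $21,920.00 = $115,080.00.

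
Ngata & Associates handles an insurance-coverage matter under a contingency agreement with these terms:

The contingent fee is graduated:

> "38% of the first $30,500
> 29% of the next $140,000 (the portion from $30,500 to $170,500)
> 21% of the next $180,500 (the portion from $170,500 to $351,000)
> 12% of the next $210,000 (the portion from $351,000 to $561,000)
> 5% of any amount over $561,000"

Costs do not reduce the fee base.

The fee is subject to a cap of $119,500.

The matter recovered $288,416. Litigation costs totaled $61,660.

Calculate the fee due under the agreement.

$76,952.36

Fee base is the gross recovery, $288,416; costs are reimbursed separately.
First $30,500 at 38% = $11,590.00
Next $140,000 at 29% = $40,600.00
Remaining $117,916 at 21% = $24,762.36
Fee: $11,590.00 + $40,600.00 + $24,762.36 = $76,952.36
$76,952.36 is under the $119,500 cap.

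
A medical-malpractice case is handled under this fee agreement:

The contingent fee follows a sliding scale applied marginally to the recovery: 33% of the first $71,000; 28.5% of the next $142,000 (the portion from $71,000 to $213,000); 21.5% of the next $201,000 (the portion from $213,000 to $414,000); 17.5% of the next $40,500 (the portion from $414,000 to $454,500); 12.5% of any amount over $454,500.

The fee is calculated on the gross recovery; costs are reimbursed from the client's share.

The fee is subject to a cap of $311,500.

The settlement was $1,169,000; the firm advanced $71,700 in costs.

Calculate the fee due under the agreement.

Fee base is the gross recovery, $1,169,000; costs are reimbursed separately.
First $71,000 at 33% = $23,430.00
Next $142,000 at 28.5% = $40,470.00
Next $201,000 at 21.5% = $43,215.00
Next $40,500 at 17.5% = $7,087.50
Remaining $714,500 at 12.5% = $89,312.50
Fee: $23,430.00 + $40,470.00 + $43,215.00 + $7,087.50 + $89,312.50 = $203,515.00
$203,515.00 is under the $311,500 cap.

$203,515.00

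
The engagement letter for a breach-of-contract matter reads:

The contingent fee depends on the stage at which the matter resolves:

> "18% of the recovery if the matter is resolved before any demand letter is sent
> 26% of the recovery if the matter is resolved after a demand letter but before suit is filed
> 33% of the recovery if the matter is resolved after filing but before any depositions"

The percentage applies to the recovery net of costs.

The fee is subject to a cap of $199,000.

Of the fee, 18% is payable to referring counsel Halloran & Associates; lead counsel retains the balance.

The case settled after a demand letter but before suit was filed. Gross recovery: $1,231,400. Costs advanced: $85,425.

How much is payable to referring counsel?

$35,820.00

Fee base (net of costs): $1,231,400 − $85,425 = $1,145,975
The matter settled after a demand letter but before suit was filed, so the 26% rate applies.
$1,145,975 × 26% = $297,953.50
$297,953.50 exceeds the $199,000 cap, so the fee is capped at $199,000.00.
Referral share: 18% of $199,000.00 = $35,820.00; lead counsel retains $199,000.00 − $35,820.00 = $163,180.00.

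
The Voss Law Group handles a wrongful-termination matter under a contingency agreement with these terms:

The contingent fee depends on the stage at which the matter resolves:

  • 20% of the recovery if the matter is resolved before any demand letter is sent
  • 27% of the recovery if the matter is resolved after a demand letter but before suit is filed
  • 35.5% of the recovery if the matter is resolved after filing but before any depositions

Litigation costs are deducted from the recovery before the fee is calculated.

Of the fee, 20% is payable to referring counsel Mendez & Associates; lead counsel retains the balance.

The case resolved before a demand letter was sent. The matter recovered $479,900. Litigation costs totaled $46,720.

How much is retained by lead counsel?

Fee base (net of costs): $479,900 − $46,720 = $433,180
The matter resolved before a demand letter was sent, so the 20% rate applies.
$433,180 × 20% = $86,636.00
Referral share: 20% of $86,636.00 = $17,327.20; lead counsel retains $86,636.00 − $17,327.20 = $69,308.80.

$69,308.80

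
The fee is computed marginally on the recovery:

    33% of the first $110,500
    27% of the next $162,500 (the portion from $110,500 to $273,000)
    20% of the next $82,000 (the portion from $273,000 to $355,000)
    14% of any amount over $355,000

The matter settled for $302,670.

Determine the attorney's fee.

$86,274.00

First $110,500 at 33% = $36,465.00
Next $162,500 at 27% = $43,875.00
Remaining $29,670 at 20% = $5,934.00
Fee: $36,465.00 + $43,875.00 + $5,934.00 = $86,274.00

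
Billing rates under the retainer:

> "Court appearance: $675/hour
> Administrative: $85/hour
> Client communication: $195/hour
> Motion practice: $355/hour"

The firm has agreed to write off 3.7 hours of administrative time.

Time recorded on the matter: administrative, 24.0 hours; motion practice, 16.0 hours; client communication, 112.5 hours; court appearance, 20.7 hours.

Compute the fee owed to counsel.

Court appearance: 20.7 × $675 = $13,972.50
Administrative: 24.0 × $85 = $2,040.00
Client communication: 112.5 × $195 = $21,937.50
Motion practice: 16.0 × $355 = $5,680.00
Subtotal: $43,630.00
Write-off: 3.7 × $85 = $314.50
Total: $43,630.00 − $314.50 = $43,315.50

$43,315.50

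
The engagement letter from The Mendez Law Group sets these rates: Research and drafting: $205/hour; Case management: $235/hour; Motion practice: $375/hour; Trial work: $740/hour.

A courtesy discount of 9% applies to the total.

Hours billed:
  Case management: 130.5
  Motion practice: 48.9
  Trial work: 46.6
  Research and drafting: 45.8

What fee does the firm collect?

$84,518.98

Research and drafting: 45.8 × $205 = $9,389.00
Case management: 130.5 × $235 = $30,667.50
Motion practice: 48.9 × $375 = $18,337.50
Trial work: 46.6 × $740 = $34,484.00
Subtotal: $92,878.00
Less 9% discount: −$8,359.02
Total: $92,878.00 − $8,359.02 = $84,518.98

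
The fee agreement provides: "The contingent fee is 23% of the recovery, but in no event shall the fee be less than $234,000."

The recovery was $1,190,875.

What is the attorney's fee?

$273,901.25

23% of $1,190,875 = $273,901.25
That exceeds the $234,000 minimum.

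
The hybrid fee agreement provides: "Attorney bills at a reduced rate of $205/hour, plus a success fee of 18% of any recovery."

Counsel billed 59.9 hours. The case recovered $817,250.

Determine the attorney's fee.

Hourly: 59.9 × $205 = $12,279.50
Success fee: 18% of $817,250 = $147,105.00
Total: $12,279.50 + $147,105.00 = $159,384.50

$159,384.50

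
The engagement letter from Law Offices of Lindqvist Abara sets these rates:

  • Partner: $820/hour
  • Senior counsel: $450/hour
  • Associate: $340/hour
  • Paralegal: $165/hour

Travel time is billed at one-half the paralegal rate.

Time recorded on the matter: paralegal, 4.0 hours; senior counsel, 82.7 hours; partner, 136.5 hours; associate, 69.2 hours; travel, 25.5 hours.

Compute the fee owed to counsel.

Partner: 136.5 × $820 = $111,930.00
Senior counsel: 82.7 × $450 = $37,215.00
Associate: 69.2 × $340 = $23,528.00
Paralegal: 4.0 × $165 = $660.00
Subtotal: $111,930.00 + $37,215.00 + $23,528.00 + $660.00 = $173,333.00
Travel: 25.5 × ($165 ÷ 2) = 25.5 × $82.50 = $2,103.75
Total: $173,333.00 + $2,103.75 = $175,436.75

$175,436.75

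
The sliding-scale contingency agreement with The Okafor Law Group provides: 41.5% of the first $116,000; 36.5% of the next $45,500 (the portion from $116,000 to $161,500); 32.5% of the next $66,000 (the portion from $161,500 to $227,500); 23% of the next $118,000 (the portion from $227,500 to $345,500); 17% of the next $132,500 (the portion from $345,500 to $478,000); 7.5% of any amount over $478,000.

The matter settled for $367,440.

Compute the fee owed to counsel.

$117,067.30

First $116,000 at 41.5% = $48,140.00
Next $45,500 at 36.5% = $16,607.50
Next $66,000 at 32.5% = $21,450.00
Next $118,000 at 23% = $27,140.00
Remaining $21,940 at 17% = $3,729.80
Fee: $48,140.00 + $16,607.50 + $21,450.00 + $27,140.00 + $3,729.80 = $117,067.30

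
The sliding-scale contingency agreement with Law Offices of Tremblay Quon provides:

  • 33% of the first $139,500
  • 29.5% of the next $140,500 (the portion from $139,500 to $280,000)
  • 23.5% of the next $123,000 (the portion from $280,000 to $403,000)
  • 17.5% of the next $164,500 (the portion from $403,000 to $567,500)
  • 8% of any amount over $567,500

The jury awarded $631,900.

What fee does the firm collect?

$150,327.00

First $139,500 at 33% = $46,035.00
Next $140,500 at 29.5% = $41,447.50
Next $123,000 at 23.5% = $28,905.00
Next $164,500 at 17.5% = $28,787.50
Remaining $64,400 at 8% = $5,152.00
Fee: $46,035.00 + $41,447.50 + $28,905.00 + $28,787.50 + $5,152.00 = $150,327.00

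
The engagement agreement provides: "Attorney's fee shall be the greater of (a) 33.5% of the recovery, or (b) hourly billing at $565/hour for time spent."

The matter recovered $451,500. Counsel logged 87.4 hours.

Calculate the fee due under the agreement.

(a) 33.5% of $451,500 = $151,252.50
(b) 87.4 × $565 = $49,381.00
The greater is (a): $151,252.50.

$151,252.50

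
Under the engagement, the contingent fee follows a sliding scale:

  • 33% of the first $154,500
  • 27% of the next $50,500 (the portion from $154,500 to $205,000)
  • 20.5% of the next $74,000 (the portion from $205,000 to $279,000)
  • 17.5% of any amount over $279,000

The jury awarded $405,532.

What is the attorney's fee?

First $154,500 at 33% = $50,985.00
Next $50,500 at 27% = $13,635.00
Next $74,000 at 20.5% = $15,170.00
Remaining $126,532 at 17.5% = $22,143.10
Fee: $50,985.00 + $13,635.00 + $15,170.00 + $22,143.10 = $101,933.10

$101,933.10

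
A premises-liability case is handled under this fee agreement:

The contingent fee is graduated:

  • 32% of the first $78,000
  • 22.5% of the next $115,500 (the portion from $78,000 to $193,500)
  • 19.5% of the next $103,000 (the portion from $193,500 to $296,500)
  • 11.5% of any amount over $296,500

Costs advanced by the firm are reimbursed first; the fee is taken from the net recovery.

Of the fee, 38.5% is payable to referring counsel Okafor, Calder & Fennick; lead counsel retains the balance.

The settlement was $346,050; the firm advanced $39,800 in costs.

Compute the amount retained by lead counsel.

Fee base (net of costs): $346,050 − $39,800 = $306,250
First $78,000 at 32% = $24,960.00
Next $115,500 at 22.5% = $25,987.50
Next $103,000 at 19.5% = $20,085.00
Remaining $9,750 at 11.5% = $1,121.25
Fee: $24,960.00 + $25,987.50 + $20,085.00 + $1,121.25 = $72,153.75
Referral share: 38.5% of $72,153.75 = $27,779.19; lead counsel retains $72,153.75 − $27,779.19 = $44,374.56.

$44,374.56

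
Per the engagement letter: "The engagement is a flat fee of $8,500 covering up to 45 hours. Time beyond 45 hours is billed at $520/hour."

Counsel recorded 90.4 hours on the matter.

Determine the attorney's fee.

Flat fee: $8,500.00
Excess hours: 90.4 − 45 = 45.4
Overrun: 45.4 × $520 = $23,608.00
Total: $8,500.00 + $23,608.00 = $32,108.00

$32,108.00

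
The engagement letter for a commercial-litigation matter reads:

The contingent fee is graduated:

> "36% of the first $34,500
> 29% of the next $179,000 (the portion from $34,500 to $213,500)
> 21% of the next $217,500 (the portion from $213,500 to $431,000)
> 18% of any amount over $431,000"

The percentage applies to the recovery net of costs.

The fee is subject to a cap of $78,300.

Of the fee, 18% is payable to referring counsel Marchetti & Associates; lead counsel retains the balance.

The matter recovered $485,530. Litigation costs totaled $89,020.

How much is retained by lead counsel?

Fee base (net of costs): $485,530 − $89,020 = $396,510
First $34,500 at 36% = $12,420.00
Next $179,000 at 29% = $51,910.00
Remaining $183,010 at 21% = $38,432.10
Fee: $12,420.00 + $51,910.00 + $38,432.10 = $102,762.10
$102,762.10 exceeds the $78,300 cap, so the fee is capped at $78,300.00.
Referral share: 18% of $78,300.00 = $14,094.00; lead counsel retains $78,300.00 − $14,094.00 = $64,206.00.

$64,206.00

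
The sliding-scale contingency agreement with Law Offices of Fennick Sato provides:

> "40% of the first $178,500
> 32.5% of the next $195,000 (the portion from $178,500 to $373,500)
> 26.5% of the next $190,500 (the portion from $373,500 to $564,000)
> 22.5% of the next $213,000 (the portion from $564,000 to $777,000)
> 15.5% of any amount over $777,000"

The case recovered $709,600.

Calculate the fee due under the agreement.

First $178,500 at 40% = $71,400.00
Next $195,000 at 32.5% = $63,375.00
Next $190,500 at 26.5% = $50,482.50
Remaining $145,600 at 22.5% = $32,760.00
Fee: $71,400.00 + $63,375.00 + $50,482.50 + $32,760.00 = $218,017.50

$218,017.50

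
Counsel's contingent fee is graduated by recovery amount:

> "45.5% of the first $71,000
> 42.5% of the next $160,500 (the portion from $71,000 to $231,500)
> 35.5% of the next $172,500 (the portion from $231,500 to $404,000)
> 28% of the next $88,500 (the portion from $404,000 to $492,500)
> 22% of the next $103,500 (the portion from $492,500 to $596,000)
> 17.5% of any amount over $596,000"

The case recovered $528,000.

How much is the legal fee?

First $71,000 at 45.5% = $32,305.00
Next $160,500 at 42.5% = $68,212.50
Next $172,500 at 35.5% = $61,237.50
Next $88,500 at 28% = $24,780.00
Remaining $35,500 at 22% = $7,810.00
Fee: $32,305.00 + $68,212.50 + $61,237.50 + $24,780.00 + $7,810.00 = $194,345.00

$194,345.00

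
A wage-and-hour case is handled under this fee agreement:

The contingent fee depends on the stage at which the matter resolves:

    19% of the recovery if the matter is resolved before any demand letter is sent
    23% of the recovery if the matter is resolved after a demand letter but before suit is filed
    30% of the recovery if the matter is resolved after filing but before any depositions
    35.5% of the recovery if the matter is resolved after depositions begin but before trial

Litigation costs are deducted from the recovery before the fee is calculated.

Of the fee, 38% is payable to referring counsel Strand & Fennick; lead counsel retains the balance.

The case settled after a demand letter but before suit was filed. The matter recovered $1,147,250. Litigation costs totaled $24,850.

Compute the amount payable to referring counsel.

$98,097.76

Fee base (net of costs): $1,147,250 − $24,850 = $1,122,400
The matter settled after a demand letter but before suit was filed, so the 23% rate applies.
$1,122,400 × 23% = $258,152.00
Referral share: 38% of $258,152.00 = $98,097.76; lead counsel retains $258,152.00 − $98,097.76 = $160,054.24.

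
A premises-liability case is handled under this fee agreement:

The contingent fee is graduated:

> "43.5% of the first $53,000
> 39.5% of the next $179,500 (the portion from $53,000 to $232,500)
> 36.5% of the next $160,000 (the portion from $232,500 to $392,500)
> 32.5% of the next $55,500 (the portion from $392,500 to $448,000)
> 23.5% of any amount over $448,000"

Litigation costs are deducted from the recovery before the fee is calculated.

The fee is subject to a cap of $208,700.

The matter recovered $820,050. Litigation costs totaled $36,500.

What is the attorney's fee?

$208,700.00

Fee base (net of costs): $820,050 − $36,500 = $783,550
First $53,000 at 43.5% = $23,055.00
Next $179,500 at 39.5% = $70,902.50
Next $160,000 at 36.5% = $58,400.00
Next $55,500 at 32.5% = $18,037.50
Remaining $335,550 at 23.5% = $78,854.25
Fee: $23,055.00 + $70,902.50 + $58,400.00 + $18,037.50 + $78,854.25 = $249,249.25
$249,249.25 exceeds the $208,700 cap, so the fee is capped at $208,700.00.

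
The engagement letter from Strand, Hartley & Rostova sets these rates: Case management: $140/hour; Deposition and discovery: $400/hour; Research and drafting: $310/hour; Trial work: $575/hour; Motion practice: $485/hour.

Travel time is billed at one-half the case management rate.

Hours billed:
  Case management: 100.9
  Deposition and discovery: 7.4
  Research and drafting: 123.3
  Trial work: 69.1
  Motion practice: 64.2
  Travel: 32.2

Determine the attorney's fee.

Case management: 100.9 × $140 = $14,126.00
Deposition and discovery: 7.4 × $400 = $2,960.00
Research and drafting: 123.3 × $310 = $38,223.00
Trial work: 69.1 × $575 = $39,732.50
Motion practice: 64.2 × $485 = $31,137.00
Subtotal: $14,126.00 + $2,960.00 + $38,223.00 + $39,732.50 + $31,137.00 = $126,178.50
Travel: 32.2 × ($140 ÷ 2) = 32.2 × $70.00 = $2,254.00
Total: $126,178.50 + $2,254.00 = $128,432.50

$128,432.50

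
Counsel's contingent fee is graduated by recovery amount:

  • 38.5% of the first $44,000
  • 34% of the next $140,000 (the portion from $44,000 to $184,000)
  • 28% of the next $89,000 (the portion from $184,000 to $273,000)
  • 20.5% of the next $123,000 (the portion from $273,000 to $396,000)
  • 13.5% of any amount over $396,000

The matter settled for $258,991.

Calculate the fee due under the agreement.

$85,537.48

First $44,000 at 38.5% = $16,940.00
Next $140,000 at 34% = $47,600.00
Remaining $74,991 at 28% = $20,997.48
Fee: $16,940.00 + $47,600.00 + $20,997.48 = $85,537.48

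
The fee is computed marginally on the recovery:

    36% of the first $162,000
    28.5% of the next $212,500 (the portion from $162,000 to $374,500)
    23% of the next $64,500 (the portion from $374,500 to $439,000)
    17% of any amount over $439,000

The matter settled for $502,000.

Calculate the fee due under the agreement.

$144,427.50

First $162,000 at 36% = $58,320.00
Next $212,500 at 28.5% = $60,562.50
Next $64,500 at 23% = $14,835.00
Remaining $63,000 at 17% = $10,710.00
Fee: $58,320.00 + $60,562.50 + $14,835.00 + $10,710.00 = $144,427.50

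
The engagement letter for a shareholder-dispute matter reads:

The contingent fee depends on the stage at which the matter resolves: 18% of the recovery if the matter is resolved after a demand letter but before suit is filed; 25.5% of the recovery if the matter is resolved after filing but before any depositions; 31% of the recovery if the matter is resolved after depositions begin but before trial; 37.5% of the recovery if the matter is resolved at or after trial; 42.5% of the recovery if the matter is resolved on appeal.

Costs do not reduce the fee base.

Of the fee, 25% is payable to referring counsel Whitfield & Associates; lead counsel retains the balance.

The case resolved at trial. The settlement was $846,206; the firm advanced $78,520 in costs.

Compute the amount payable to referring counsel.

$79,331.81

Fee base is the gross recovery, $846,206; costs are reimbursed separately.
The matter resolved at trial, so the 37.5% rate applies.
$846,206 × 37.5% = $317,327.25
Referral share: 25% of $317,327.25 = $79,331.81; lead counsel retains $317,327.25 − $79,331.81 = $237,995.44.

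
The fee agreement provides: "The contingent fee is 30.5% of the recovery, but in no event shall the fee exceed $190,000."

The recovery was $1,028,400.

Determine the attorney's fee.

30.5% of $1,028,400 = $313,662.00
That exceeds the $190,000 cap, so the fee is capped at $190,000.

$190,000.00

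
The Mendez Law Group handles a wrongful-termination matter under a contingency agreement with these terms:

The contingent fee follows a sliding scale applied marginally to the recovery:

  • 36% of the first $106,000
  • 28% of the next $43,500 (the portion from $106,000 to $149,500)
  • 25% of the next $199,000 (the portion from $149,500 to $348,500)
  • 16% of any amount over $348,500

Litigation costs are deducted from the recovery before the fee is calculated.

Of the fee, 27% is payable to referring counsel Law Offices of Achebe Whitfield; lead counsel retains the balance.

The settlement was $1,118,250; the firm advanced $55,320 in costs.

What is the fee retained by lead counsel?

$156,511.12

Fee base (net of costs): $1,118,250 − $55,320 = $1,062,930
First $106,000 at 36% = $38,160.00
Next $43,500 at 28% = $12,180.00
Next $199,000 at 25% = $49,750.00
Remaining $714,430 at 16% = $114,308.80
Fee: $38,160.00 + $12,180.00 + $49,750.00 + $114,308.80 = $214,398.80
Referral share: 27% of $214,398.80 = $57,887.68; lead counsel retains $214,398.80 − $57,887.68 = $156,511.12.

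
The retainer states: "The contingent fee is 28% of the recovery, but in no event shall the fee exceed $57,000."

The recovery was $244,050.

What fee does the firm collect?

$57,000.00

28% of $244,050 = $68,334.00
That exceeds the $57,000 cap, so the fee is capped at $57,000.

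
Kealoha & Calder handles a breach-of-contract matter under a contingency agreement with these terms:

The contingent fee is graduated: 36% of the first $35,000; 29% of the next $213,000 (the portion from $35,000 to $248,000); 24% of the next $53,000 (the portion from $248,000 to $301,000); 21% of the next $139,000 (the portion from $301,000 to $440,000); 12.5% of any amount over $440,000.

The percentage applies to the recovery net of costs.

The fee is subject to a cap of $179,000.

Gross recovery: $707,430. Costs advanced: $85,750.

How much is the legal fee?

Fee base (net of costs): $707,430 − $85,750 = $621,680
First $35,000 at 36% = $12,600.00
Next $213,000 at 29% = $61,770.00
Next $53,000 at 24% = $12,720.00
Next $139,000 at 21% = $29,190.00
Remaining $181,680 at 12.5% = $22,710.00
Fee: $12,600.00 + $61,770.00 + $12,720.00 + $29,190.00 + $22,710.00 = $138,990.00
$138,990.00 is under the $179,000 cap.

$138,990.00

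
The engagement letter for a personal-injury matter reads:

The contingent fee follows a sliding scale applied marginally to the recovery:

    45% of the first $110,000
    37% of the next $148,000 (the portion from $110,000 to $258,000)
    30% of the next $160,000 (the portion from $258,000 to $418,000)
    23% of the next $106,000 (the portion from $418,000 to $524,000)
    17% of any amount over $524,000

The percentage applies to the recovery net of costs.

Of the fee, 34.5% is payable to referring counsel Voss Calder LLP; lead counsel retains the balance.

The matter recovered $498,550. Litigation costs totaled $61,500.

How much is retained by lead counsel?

$102,600.18

Fee base (net of costs): $498,550 − $61,500 = $437,050
First $110,000 at 45% = $49,500.00
Next $148,000 at 37% = $54,760.00
Next $160,000 at 30% = $48,000.00
Remaining $19,050 at 23% = $4,381.50
Fee: $49,500.00 + $54,760.00 + $48,000.00 + $4,381.50 = $156,641.50
Referral share: 34.5% of $156,641.50 = $54,041.32; lead counsel retains $156,641.50 − $54,041.32 = $102,600.18.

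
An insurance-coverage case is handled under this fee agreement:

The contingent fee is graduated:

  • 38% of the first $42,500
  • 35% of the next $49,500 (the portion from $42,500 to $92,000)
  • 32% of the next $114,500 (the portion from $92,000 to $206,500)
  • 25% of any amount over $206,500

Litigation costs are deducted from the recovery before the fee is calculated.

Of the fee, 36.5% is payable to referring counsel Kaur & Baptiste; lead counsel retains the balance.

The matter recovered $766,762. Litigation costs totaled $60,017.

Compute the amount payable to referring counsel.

Fee base (net of costs): $766,762 − $60,017 = $706,745
First $42,500 at 38% = $16,150.00
Next $49,500 at 35% = $17,325.00
Next $114,500 at 32% = $36,640.00
Remaining $500,245 at 25% = $125,061.25
Fee: $16,150.00 + $17,325.00 + $36,640.00 + $125,061.25 = $195,176.25
Referral share: 36.5% of $195,176.25 = $71,239.33; lead counsel retains $195,176.25 − $71,239.33 = $123,936.92.

$71,239.33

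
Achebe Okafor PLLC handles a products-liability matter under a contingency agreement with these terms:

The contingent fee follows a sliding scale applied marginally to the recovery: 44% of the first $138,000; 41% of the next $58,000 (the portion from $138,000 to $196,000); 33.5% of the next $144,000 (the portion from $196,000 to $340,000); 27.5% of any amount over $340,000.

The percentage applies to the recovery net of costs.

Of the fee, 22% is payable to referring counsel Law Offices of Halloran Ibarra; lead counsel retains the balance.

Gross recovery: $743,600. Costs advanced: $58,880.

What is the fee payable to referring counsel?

$50,058.36

Fee base (net of costs): $743,600 − $58,880 = $684,720
First $138,000 at 44% = $60,720.00
Next $58,000 at 41% = $23,780.00
Next $144,000 at 33.5% = $48,240.00
Remaining $344,720 at 27.5% = $94,798.00
Fee: $60,720.00 + $23,780.00 + $48,240.00 + $94,798.00 = $227,538.00
Referral share: 22% of $227,538.00 = $50,058.36; lead counsel retains $227,538.00 − $50,058.36 = $177,479.64.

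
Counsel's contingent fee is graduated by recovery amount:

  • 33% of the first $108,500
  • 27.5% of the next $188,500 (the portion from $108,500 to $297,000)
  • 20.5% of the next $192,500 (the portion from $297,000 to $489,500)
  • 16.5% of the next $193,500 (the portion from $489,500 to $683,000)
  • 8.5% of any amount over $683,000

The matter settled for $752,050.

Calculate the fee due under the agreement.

First $108,500 at 33% = $35,805.00
Next $188,500 at 27.5% = $51,837.50
Next $192,500 at 20.5% = $39,462.50
Next $193,500 at 16.5% = $31,927.50
Remaining $69,050 at 8.5% = $5,869.25
Fee: $35,805.00 + $51,837.50 + $39,462.50 + $31,927.50 + $5,869.25 = $164,901.75

$164,901.75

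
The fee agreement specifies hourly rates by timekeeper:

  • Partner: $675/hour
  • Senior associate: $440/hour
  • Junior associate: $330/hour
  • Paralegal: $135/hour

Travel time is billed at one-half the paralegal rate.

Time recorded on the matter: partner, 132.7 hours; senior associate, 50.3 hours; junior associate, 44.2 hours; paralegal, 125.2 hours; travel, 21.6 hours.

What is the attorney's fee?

Partner: 132.7 × $675 = $89,572.50
Senior associate: 50.3 × $440 = $22,132.00
Junior associate: 44.2 × $330 = $14,586.00
Paralegal: 125.2 × $135 = $16,902.00
Subtotal: $89,572.50 + $22,132.00 + $14,586.00 + $16,902.00 = $143,192.50
Travel: 21.6 × ($135 ÷ 2) = 21.6 × $67.50 = $1,458.00
Total: $143,192.50 + $1,458.00 = $144,650.50

$144,650.50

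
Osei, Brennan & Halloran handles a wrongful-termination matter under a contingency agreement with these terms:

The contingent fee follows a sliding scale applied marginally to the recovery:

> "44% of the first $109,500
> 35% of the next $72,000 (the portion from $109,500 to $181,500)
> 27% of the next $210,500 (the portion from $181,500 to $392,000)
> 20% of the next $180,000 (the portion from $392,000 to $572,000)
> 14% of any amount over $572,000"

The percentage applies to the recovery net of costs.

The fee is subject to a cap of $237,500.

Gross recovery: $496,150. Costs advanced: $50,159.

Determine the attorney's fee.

Fee base (net of costs): $496,150 − $50,159 = $445,991
First $109,500 at 44% = $48,180.00
Next $72,000 at 35% = $25,200.00
Next $210,500 at 27% = $56,835.00
Remaining $53,991 at 20% = $10,798.20
Fee: $48,180.00 + $25,200.00 + $56,835.00 + $10,798.20 = $141,013.20
$141,013.20 is under the $237,500 cap.

$141,013.20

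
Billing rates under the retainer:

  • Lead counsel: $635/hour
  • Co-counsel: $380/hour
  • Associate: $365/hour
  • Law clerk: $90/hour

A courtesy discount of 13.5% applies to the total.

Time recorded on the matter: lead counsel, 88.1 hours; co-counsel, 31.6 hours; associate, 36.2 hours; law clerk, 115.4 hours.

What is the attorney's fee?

Lead counsel: 88.1 × $635 = $55,943.50
Co-counsel: 31.6 × $380 = $12,008.00
Associate: 36.2 × $365 = $13,213.00
Law clerk: 115.4 × $90 = $10,386.00
Subtotal: $91,550.50
Less 13.5% discount: −$12,359.32
Total: $91,550.50 − $12,359.32 = $79,191.18

$79,191.18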